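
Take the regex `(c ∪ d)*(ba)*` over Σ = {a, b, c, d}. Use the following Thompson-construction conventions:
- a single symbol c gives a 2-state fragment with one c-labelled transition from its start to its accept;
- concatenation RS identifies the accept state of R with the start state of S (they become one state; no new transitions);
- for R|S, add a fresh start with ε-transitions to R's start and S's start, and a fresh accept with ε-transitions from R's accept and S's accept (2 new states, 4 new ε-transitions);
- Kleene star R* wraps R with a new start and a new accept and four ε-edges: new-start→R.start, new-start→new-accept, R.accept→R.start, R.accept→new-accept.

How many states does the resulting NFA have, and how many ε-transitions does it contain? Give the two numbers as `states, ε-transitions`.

Building bottom-up:
Each of the 4 symbol leaves contributes 2 states and 0 ε-transitions.
  c ∪ d = 6 states, 4 ε-transitions
  (c ∪ d)* = 8 states, 8 ε-transitions
  ba = 3 states, 0 ε-transitions
  (ba)* = 5 states, 4 ε-transitions
  (c ∪ d)*(ba)* = 12 states, 12 ε-transitions

12, 12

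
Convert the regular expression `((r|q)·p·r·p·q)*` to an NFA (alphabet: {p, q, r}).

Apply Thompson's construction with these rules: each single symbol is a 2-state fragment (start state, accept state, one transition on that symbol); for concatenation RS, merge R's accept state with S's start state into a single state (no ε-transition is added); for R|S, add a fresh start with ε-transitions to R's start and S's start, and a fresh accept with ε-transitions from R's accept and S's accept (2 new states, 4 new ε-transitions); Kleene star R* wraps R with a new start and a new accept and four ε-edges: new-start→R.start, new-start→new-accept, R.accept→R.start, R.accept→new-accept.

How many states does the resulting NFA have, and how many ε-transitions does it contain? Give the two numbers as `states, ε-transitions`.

12, 8

By structural recursion:
Each of the 6 symbol leaves contributes 2 states and 0 ε-transitions.
  r|q : 6 states, 4 ε-transitions
  (r|q)·p·r·p·q : 10 states, 4 ε-transitions
  ((r|q)·p·r·p·q)* : 12 states, 8 ε-transitions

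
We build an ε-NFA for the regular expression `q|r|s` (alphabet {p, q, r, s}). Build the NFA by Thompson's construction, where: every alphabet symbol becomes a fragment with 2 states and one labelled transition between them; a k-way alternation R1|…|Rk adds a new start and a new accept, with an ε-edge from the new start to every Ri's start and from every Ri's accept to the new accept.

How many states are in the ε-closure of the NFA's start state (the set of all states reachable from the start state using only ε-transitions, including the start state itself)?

4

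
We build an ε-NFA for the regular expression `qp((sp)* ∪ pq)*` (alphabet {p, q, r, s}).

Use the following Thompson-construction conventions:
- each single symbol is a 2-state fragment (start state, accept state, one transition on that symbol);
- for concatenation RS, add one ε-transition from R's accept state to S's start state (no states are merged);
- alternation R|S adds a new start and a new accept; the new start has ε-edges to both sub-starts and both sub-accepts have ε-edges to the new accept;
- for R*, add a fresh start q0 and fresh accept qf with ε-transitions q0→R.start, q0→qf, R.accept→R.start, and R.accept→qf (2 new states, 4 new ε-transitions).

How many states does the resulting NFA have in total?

18

By structural recursion:
Each of the 6 symbol leaves contributes a 2-state fragment.
  sp = 4 states
  (sp)* = 6 states
  pq = 4 states
  (sp)* ∪ pq = 12 states
  ((sp)* ∪ pq)* = 14 states
  qp((sp)* ∪ pq)* = 18 states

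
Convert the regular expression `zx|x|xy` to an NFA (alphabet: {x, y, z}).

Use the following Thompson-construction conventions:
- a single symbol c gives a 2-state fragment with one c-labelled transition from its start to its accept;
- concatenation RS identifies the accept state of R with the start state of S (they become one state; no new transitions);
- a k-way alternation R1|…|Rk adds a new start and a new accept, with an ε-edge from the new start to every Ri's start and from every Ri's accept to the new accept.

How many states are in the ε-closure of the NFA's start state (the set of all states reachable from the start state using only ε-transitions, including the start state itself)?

Let C(F) = |ε-closure(F.start)| within fragment F, and note whether F accepts ε. Symbol fragments have C = 1 and do not accept ε. Then:
  zx — |closure| equals the left operand's closure size = 1 (its accept is not ε-reachable, so the closure stops there)
  xy — |closure| equals the left operand's closure size = 1 (its accept is not ε-reachable, so the closure stops there)
  zx|x|xy — |closure| = 1 + 1 + 1 + 1 = 4 (the new accept is not ε-reachable since no branch accepts ε)

4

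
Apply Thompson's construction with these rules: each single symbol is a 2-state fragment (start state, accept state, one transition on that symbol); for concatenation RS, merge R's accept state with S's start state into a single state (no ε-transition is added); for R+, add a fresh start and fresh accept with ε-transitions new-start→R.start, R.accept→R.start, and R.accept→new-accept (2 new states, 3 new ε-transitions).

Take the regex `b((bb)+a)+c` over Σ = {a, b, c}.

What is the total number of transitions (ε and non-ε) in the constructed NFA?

11

Bottom-up over the parse tree:
Each of the 5 symbol leaves contributes 1 transition (1 symbol, 0 ε).
  bb → 2 transitions (2 symbol, 0 ε)
  (bb)+ → 5 transitions (2 symbol, 3 ε)
  (bb)+a → 6 transitions (3 symbol, 3 ε)
  ((bb)+a)+ → 9 transitions (3 symbol, 6 ε)
  b((bb)+a)+c → 11 transitions (5 symbol, 6 ε)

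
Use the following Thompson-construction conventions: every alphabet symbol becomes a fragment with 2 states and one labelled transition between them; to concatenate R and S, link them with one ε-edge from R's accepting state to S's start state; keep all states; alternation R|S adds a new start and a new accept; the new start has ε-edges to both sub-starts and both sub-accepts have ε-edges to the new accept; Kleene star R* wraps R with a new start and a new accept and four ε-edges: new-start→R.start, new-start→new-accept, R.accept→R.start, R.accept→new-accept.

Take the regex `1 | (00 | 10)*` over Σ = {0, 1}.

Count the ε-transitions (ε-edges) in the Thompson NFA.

14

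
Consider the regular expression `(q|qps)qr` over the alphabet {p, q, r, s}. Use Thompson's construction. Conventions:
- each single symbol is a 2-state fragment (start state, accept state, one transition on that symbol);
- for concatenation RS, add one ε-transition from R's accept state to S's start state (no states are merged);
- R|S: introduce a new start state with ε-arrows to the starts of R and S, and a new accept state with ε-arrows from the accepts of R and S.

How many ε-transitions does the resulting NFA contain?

8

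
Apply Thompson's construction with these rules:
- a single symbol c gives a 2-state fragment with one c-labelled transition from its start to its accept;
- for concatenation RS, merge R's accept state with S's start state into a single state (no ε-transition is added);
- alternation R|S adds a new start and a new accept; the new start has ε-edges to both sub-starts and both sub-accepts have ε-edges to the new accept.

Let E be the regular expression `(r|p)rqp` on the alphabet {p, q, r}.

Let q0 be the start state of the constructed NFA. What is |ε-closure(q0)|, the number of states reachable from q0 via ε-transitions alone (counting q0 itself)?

3

Work bottom-up. For each fragment F, track |ε-closure(F.start)| and whether F's accept lies in that closure (i.e. whether F accepts ε). A single-symbol fragment has closure size 1 and does not accept ε.
  r|p → C = 1 + 1 + 1 = 3 (the new accept is not ε-reachable since no branch accepts ε)
  (r|p)rqp → C equals the left operand's closure size = 3 (its accept is not ε-reachable, so the closure stops there)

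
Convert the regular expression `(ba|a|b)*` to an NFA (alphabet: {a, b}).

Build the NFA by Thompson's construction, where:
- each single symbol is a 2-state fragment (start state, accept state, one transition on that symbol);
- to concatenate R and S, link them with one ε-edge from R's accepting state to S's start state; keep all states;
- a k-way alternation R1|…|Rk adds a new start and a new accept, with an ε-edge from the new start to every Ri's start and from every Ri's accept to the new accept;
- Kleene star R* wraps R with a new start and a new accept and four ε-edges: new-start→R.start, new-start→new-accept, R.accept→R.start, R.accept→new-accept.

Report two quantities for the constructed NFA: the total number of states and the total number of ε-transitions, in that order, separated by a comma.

12, 11

By structural recursion:
Each of the 4 symbol leaves contributes 2 states and 0 ε-transitions.
  ba = 4 states, 1 ε-transition
  ba|a|b = 10 states, 7 ε-transitions
  (ba|a|b)* = 12 states, 11 ε-transitions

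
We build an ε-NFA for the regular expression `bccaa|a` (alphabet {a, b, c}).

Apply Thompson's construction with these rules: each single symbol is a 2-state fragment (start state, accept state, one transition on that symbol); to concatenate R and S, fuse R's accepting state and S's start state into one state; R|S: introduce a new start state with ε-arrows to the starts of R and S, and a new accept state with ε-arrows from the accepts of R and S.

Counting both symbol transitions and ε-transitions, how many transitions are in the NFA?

By structural recursion:
Each of the 6 symbol leaves contributes 1 transition (1 symbol, 0 ε).
  bccaa → 5 transitions (5 symbol, 0 ε)
  bccaa|a → 10 transitions (6 symbol, 4 ε)

10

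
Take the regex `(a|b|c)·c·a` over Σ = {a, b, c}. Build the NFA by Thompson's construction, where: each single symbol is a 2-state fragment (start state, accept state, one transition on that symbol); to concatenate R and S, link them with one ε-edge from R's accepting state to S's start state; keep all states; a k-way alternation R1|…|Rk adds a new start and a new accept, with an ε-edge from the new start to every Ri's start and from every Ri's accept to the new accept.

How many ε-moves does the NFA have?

Bottom-up over the parse tree:
Each of the 5 symbol leaves contributes 0 ε-transitions.
  a|b|c : 6 ε-transitions
  (a|b|c)·c·a : 8 ε-transitions

8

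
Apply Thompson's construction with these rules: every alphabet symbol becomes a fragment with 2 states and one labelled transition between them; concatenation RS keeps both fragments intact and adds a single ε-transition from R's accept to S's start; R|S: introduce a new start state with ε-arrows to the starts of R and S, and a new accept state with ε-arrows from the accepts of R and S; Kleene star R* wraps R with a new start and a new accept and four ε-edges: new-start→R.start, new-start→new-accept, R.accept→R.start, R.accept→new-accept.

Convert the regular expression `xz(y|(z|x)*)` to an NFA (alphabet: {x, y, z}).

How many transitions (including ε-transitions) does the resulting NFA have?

Bottom-up over the parse tree:
Each of the 5 symbol leaves contributes 1 transition (1 symbol, 0 ε).
  z|x → 6 transitions (2 symbol, 4 ε)
  (z|x)* → 10 transitions (2 symbol, 8 ε)
  y|(z|x)* → 15 transitions (3 symbol, 12 ε)
  xz(y|(z|x)*) → 19 transitions (5 symbol, 14 ε)

19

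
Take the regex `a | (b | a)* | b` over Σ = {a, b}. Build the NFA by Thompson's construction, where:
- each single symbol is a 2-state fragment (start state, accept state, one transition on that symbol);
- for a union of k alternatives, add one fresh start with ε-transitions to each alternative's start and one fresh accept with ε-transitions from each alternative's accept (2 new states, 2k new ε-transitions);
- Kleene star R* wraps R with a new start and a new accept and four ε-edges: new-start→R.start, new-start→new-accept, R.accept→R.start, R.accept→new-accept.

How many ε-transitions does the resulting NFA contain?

Per subexpression:
Each of the 4 symbol leaves contributes 0 ε-transitions.
  b | a → 4 ε-transitions
  (b | a)* → 8 ε-transitions
  a | (b | a)* | b → 14 ε-transitions

14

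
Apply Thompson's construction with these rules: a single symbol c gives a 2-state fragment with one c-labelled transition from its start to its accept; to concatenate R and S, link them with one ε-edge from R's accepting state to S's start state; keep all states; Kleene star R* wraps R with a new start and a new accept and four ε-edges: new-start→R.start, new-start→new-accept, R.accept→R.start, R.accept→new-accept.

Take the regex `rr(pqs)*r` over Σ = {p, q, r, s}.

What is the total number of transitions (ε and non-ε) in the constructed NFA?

15

Per subexpression:
Each of the 6 symbol leaves contributes 1 transition (1 symbol, 0 ε).
  pqs → 5 transitions (3 symbol, 2 ε)
  (pqs)* → 9 transitions (3 symbol, 6 ε)
  rr(pqs)*r → 15 transitions (6 symbol, 9 ε)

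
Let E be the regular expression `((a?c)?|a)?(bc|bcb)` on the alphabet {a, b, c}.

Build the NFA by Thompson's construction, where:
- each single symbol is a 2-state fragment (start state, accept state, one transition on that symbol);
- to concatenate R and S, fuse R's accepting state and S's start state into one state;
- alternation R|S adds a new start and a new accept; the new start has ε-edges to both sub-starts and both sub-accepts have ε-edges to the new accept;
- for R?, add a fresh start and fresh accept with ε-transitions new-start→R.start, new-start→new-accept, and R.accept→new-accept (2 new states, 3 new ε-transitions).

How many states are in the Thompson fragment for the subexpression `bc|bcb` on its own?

Fragment for `bc|bcb`:
Each of the 5 symbol leaves contributes a 2-state fragment.
  bc = 3 states
  bcb = 4 states
  bc|bcb = 9 states

9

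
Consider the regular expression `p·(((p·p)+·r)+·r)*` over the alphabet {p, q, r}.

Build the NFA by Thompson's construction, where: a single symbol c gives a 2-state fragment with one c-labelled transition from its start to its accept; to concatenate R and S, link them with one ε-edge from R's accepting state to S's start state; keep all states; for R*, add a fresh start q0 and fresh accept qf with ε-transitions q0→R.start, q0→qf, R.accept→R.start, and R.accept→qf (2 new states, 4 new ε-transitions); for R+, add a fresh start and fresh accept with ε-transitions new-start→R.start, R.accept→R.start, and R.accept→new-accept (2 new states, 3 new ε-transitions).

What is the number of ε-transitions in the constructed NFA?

14

Building bottom-up:
Each of the 5 symbol leaves contributes 0 ε-transitions.
  p·p : 1 ε-transition
  (p·p)+ : 4 ε-transitions
  (p·p)+·r : 5 ε-transitions
  ((p·p)+·r)+ : 8 ε-transitions
  ((p·p)+·r)+·r : 9 ε-transitions
  (((p·p)+·r)+·r)* : 13 ε-transitions
  p·(((p·p)+·r)+·r)* : 14 ε-transitions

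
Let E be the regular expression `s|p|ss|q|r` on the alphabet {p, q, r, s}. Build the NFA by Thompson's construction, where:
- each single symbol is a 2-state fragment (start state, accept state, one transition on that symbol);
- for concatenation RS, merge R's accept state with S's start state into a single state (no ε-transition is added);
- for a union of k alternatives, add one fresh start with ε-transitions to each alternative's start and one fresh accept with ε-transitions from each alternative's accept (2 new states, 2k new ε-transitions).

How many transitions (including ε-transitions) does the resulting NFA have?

Recursing over subexpressions:
Each of the 6 symbol leaves contributes 1 transition (1 symbol, 0 ε).
  ss — 2 transitions (2 symbol, 0 ε)
  s|p|ss|q|r — 16 transitions (6 symbol, 10 ε)

16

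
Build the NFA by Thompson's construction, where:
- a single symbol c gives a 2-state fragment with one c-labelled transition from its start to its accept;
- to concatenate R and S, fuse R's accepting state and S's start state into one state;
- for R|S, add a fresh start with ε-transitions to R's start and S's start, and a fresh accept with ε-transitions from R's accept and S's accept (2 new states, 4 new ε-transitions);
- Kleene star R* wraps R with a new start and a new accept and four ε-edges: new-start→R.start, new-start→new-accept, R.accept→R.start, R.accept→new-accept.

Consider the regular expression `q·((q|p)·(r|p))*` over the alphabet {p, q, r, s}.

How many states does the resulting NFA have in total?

Recursing over subexpressions:
Each of the 5 symbol leaves contributes a 2-state fragment.
  q|p = 6 states
  r|p = 6 states
  (q|p)·(r|p) = 11 states
  ((q|p)·(r|p))* = 13 states
  q·((q|p)·(r|p))* = 14 states

14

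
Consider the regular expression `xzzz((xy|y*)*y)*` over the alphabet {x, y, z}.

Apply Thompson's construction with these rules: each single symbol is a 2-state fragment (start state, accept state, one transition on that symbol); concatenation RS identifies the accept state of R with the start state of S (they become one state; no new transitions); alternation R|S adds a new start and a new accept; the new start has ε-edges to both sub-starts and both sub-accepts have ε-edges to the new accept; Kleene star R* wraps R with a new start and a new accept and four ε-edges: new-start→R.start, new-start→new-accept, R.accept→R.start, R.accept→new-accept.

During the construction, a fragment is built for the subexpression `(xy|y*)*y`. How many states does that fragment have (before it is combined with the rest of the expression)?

12

Fragment for `(xy|y*)*y`:
Each of the 4 symbol leaves contributes a 2-state fragment.
  xy → 3 states
  y* → 4 states
  xy|y* → 9 states
  (xy|y*)* → 11 states
  (xy|y*)*y → 12 states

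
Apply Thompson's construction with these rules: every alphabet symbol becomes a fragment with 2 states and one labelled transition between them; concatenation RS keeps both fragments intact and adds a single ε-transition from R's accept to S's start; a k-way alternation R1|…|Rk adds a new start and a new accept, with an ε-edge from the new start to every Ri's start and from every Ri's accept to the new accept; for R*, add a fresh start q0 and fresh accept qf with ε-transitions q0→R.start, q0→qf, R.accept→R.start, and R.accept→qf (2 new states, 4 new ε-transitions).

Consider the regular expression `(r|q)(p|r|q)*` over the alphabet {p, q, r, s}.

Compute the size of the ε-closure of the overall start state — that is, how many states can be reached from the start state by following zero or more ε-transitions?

3

Let C(F) = |ε-closure(F.start)| within fragment F, and note whether F accepts ε. Symbol fragments have C = 1 and do not accept ε. Then:
  r|q : new start ε-reaches every alternative's start; none of them accept ε, so the new accept is not reached: |closure| = 1 + 1 + 1 = 3
  p|r|q : new start ε-reaches every alternative's start; none of them accept ε, so the new accept is not reached: |closure| = 1 + 1 + 1 + 1 = 4
  (p|r|q)* : new start has ε-edges to the inner start and to the new accept, so |closure| = 2 + 4 = 6
  (r|q)(p|r|q)* : |closure| equals the left operand's closure size = 3 (its accept is not ε-reachable, so the closure stops there)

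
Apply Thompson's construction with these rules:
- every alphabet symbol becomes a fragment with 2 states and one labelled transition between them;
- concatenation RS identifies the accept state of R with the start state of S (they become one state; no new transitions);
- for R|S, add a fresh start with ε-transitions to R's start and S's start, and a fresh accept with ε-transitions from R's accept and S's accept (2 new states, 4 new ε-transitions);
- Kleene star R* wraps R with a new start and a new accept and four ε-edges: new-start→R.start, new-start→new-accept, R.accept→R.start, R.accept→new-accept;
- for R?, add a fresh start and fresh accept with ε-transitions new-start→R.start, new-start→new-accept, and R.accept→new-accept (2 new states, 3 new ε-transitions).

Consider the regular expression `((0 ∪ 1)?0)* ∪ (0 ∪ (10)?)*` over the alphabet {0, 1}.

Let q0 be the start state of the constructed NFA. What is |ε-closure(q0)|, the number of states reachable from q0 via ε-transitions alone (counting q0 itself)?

Work bottom-up. For each fragment F, track |ε-closure(F.start)| and whether F's accept lies in that closure (i.e. whether F accepts ε). A single-symbol fragment has closure size 1 and does not accept ε.
  0 ∪ 1 → new start ε-reaches every alternative's start; none of them accept ε, so the new accept is not reached: |closure| = 1 + 1 + 1 = 3
  (0 ∪ 1)? → |closure| = 1 (new start) + 3 (body) + 1 (new accept, via ε) = 5
  (0 ∪ 1)?0 → the left operand accepts ε, so the closure extends into the next operand (the shared merged state is already counted); |closure| = 5 + (1−1) = 5
  ((0 ∪ 1)?0)* → the star's fresh start ε-reaches both the body's start and the fresh accept: |closure| = 2 + 5 = 7
  10 → same as the first factor's closure: |closure| = 1
  (10)? → |closure| = 1 (new start) + 1 (body) + 1 (new accept, via ε) = 3
  0 ∪ (10)? → new start ε-reaches every alternative's start; at least one alternative accepts ε, so the union's new accept is reached too: |closure| = 1 + 1 + 3 + 1 = 6
  (0 ∪ (10)?)* → new start has ε-edges to the inner start and to the new accept, so |closure| = 2 + 6 = 8
  ((0 ∪ 1)?0)* ∪ (0 ∪ (10)?)* → new start ε-reaches every alternative's start; at least one alternative accepts ε, so the union's new accept is reached too: |closure| = 1 + 7 + 8 + 1 = 17

17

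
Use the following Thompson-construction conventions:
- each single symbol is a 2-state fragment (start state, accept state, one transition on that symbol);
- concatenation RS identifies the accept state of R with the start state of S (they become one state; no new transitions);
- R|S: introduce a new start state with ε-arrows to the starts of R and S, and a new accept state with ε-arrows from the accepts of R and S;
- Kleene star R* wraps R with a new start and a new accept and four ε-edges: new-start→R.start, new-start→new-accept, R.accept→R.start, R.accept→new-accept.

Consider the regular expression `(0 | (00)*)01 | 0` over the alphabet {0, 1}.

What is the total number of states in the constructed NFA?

By structural recursion:
Each of the 6 symbol leaves contributes a 2-state fragment.
  00 = 3 states
  (00)* = 5 states
  0 | (00)* = 9 states
  (0 | (00)*)01 = 11 states
  (0 | (00)*)01 | 0 = 15 states

15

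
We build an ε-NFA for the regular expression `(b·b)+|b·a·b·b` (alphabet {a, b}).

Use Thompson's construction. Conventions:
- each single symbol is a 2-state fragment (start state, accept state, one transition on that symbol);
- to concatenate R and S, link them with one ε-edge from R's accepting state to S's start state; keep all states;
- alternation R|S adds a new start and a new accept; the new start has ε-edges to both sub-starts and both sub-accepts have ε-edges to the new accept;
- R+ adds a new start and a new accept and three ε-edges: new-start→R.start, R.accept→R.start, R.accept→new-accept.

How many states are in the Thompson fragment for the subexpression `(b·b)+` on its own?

Fragment for `(b·b)+`:
Each of the 2 symbol leaves contributes a 2-state fragment.
  b·b — 4 states
  (b·b)+ — 6 states

6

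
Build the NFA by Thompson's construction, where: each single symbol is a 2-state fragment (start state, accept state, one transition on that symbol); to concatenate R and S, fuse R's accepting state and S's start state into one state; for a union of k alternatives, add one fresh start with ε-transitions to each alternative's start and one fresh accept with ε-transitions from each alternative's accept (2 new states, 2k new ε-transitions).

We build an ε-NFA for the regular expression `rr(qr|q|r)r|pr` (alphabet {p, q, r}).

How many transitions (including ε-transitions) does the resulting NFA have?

19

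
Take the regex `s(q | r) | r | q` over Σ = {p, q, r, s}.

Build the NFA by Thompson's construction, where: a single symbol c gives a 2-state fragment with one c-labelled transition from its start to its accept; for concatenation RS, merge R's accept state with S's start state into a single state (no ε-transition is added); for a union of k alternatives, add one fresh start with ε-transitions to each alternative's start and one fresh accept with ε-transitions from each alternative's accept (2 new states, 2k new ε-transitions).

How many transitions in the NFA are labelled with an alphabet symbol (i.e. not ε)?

5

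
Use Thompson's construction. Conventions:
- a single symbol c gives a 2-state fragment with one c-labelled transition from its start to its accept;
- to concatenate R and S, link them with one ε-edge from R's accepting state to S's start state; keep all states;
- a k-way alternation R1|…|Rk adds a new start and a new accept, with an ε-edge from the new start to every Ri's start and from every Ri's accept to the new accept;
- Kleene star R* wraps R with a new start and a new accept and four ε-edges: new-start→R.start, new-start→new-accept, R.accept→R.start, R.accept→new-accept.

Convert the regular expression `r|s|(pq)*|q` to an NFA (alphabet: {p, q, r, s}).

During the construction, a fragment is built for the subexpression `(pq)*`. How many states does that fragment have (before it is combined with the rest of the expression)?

6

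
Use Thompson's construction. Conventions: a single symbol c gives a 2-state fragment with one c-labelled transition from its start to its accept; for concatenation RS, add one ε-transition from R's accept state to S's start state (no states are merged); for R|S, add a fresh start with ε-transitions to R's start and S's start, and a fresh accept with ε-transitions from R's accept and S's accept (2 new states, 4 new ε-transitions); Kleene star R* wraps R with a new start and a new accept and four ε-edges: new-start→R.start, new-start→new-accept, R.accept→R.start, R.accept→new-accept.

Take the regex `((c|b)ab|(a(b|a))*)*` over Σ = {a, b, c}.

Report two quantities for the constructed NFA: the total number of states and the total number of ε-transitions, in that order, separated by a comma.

By structural recursion:
Each of the 7 symbol leaves contributes 2 states and 0 ε-transitions.
  c|b → 6 states, 4 ε-transitions
  (c|b)ab → 10 states, 6 ε-transitions
  b|a → 6 states, 4 ε-transitions
  a(b|a) → 8 states, 5 ε-transitions
  (a(b|a))* → 10 states, 9 ε-transitions
  (c|b)ab|(a(b|a))* → 22 states, 19 ε-transitions
  ((c|b)ab|(a(b|a))*)* → 24 states, 23 ε-transitions

24, 23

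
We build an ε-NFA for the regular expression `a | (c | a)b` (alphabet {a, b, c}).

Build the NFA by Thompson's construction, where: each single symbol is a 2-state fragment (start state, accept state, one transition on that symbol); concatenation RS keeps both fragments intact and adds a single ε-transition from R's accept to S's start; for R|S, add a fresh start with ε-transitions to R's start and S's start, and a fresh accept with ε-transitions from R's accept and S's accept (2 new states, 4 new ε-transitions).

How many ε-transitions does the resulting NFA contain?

Recursing over subexpressions:
Each of the 4 symbol leaves contributes 0 ε-transitions.
  c | a — 4 ε-transitions
  (c | a)b — 5 ε-transitions
  a | (c | a)b — 9 ε-transitions

9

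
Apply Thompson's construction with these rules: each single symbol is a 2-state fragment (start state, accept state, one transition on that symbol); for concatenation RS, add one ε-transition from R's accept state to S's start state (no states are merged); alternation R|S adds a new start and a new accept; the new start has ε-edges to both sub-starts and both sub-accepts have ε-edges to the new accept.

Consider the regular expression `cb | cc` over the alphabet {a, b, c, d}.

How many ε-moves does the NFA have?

Recursing over subexpressions:
Each of the 4 symbol leaves contributes 0 ε-transitions.
  cb = 1 ε-transition
  cc = 1 ε-transition
  cb | cc = 6 ε-transitions

6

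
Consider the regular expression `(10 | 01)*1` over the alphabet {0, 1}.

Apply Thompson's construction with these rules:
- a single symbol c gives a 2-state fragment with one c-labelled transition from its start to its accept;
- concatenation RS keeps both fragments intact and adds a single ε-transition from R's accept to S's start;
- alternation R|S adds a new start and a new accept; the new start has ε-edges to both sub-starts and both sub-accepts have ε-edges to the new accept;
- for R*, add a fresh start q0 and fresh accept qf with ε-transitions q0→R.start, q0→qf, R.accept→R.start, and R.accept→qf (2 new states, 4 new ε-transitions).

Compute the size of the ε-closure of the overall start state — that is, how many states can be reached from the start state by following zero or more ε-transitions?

Compute the ε-closure size of each fragment's start state recursively; a symbol fragment's start has no outgoing ε-edge, so its closure is just itself (size 1).
  10 : |closure| equals the left operand's closure size = 1 (its accept is not ε-reachable, so the closure stops there)
  01 : same as the first factor's closure: |closure| = 1
  10 | 01 : |closure| = 1 + 1 + 1 = 3 (the new accept is not ε-reachable since no branch accepts ε)
  (10 | 01)* : the star's fresh start ε-reaches both the body's start and the fresh accept: |closure| = 2 + 3 = 5
  (10 | 01)*1 : |closure| = 5 + 1 = 6 (closure spills across the concat boundary because the left factor accepts ε)

6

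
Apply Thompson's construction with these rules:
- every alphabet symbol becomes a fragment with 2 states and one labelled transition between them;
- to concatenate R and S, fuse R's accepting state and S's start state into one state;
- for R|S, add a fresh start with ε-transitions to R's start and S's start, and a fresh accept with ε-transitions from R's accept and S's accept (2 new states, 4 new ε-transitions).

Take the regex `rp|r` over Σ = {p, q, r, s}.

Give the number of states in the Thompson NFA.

7

By structural recursion:
Each of the 3 symbol leaves contributes a 2-state fragment.
  rp → 3 states
  rp|r → 7 states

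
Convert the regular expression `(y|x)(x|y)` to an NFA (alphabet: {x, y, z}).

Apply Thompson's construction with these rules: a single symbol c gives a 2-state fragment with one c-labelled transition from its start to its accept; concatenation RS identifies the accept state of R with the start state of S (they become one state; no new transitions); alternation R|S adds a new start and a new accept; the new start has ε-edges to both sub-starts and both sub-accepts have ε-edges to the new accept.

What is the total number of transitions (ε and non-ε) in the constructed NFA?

Building bottom-up:
Each of the 4 symbol leaves contributes 1 transition (1 symbol, 0 ε).
  y|x : 6 transitions (2 symbol, 4 ε)
  x|y : 6 transitions (2 symbol, 4 ε)
  (y|x)(x|y) : 12 transitions (4 symbol, 8 ε)

12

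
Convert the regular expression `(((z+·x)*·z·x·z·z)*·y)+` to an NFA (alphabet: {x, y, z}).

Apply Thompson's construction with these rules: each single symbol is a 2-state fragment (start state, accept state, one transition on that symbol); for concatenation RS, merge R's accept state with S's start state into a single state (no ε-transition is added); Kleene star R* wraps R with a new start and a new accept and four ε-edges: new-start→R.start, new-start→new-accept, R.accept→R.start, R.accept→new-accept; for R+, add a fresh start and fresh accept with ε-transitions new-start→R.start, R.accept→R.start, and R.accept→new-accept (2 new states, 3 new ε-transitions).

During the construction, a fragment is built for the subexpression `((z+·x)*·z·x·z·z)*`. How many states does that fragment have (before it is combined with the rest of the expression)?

Fragment for `((z+·x)*·z·x·z·z)*`:
Each of the 6 symbol leaves contributes a 2-state fragment.
  z+ : 4 states
  z+·x : 5 states
  (z+·x)* : 7 states
  (z+·x)*·z·x·z·z : 11 states
  ((z+·x)*·z·x·z·z)* : 13 states

13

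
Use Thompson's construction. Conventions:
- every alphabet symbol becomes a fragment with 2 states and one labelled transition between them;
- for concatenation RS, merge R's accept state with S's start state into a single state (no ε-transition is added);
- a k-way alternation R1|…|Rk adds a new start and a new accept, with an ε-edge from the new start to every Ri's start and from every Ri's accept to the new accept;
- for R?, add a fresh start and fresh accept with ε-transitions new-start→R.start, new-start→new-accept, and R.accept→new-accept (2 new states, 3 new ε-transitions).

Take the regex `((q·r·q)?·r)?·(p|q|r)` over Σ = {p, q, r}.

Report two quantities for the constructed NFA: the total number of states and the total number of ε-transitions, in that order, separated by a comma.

16, 12

Building bottom-up:
Each of the 7 symbol leaves contributes 2 states and 0 ε-transitions.
  q·r·q : 4 states, 0 ε-transitions
  (q·r·q)? : 6 states, 3 ε-transitions
  (q·r·q)?·r : 7 states, 3 ε-transitions
  ((q·r·q)?·r)? : 9 states, 6 ε-transitions
  p|q|r : 8 states, 6 ε-transitions
  ((q·r·q)?·r)?·(p|q|r) : 16 states, 12 ε-transitions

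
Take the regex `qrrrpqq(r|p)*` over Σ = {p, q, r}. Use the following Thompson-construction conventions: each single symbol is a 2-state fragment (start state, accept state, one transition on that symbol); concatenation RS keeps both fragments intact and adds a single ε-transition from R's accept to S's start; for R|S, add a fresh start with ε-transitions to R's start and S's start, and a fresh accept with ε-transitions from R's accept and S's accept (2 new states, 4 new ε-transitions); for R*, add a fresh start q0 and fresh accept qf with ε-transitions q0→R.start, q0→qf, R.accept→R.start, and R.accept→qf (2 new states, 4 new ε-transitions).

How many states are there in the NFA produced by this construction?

Per subexpression:
Each of the 9 symbol leaves contributes a 2-state fragment.
  r|p — 6 states
  (r|p)* — 8 states
  qrrrpqq(r|p)* — 22 states

22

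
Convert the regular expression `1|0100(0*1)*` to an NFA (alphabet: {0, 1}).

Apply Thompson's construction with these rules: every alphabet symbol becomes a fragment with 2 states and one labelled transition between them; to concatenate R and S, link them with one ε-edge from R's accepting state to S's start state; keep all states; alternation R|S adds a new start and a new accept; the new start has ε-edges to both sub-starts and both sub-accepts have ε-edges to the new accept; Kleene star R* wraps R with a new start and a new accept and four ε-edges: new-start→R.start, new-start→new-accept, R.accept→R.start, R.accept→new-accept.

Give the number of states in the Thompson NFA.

Building bottom-up:
Each of the 7 symbol leaves contributes a 2-state fragment.
  0* → 4 states
  0*1 → 6 states
  (0*1)* → 8 states
  0100(0*1)* → 16 states
  1|0100(0*1)* → 20 states

20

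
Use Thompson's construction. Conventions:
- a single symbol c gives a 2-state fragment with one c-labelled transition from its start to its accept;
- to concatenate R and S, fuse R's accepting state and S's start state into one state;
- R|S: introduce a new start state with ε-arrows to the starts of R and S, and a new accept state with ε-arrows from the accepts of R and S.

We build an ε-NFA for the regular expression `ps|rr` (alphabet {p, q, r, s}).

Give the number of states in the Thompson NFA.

8

Recursing over subexpressions:
Each of the 4 symbol leaves contributes a 2-state fragment.
  ps → 3 states
  rr → 3 states
  ps|rr → 8 states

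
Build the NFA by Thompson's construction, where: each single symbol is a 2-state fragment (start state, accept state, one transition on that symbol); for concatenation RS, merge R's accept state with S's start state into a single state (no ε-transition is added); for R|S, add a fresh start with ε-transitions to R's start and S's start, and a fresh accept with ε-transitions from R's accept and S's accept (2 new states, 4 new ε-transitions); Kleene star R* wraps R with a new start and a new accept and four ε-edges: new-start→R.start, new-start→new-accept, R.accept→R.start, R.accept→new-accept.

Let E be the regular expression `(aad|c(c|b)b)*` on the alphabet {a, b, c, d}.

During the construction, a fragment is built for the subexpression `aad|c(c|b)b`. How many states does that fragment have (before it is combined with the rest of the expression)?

Fragment for `aad|c(c|b)b`:
Each of the 7 symbol leaves contributes a 2-state fragment.
  aad = 4 states
  c|b = 6 states
  c(c|b)b = 8 states
  aad|c(c|b)b = 14 states

14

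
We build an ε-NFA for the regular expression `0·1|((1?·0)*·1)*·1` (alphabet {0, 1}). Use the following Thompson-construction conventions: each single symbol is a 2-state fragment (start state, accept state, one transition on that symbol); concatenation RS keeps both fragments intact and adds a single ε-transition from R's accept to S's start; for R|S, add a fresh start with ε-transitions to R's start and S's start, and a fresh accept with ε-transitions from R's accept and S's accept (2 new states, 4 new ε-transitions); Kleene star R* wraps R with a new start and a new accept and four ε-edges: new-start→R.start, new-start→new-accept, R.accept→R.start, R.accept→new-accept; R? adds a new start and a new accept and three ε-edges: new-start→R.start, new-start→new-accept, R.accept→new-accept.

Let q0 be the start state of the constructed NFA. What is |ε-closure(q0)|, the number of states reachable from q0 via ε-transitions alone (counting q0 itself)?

12

Let C(F) = |ε-closure(F.start)| within fragment F, and note whether F accepts ε. Symbol fragments have C = 1 and do not accept ε. Then:
  0·1 — same as the first factor's closure: |closure| = 1
  1? — new start has ε-edges to the inner start and to the new accept, so |closure| = 2 + 1 = 3
  1?·0 — the left operand accepts ε, so the closure extends into the next operand (via the concat ε-link); |closure| = 3 + 1 = 4
  (1?·0)* — |closure| = 1 (new start) + 4 (body) + 1 (new accept) = 6
  (1?·0)*·1 — |closure| = 6 + 1 = 7 (closure spills across the concat boundary because the left factor accepts ε)
  ((1?·0)*·1)* — new start has ε-edges to the inner start and to the new accept, so |closure| = 2 + 7 = 9
  ((1?·0)*·1)*·1 — the left operand accepts ε, so the closure extends into the next operand (via the concat ε-link); |closure| = 9 + 1 = 10
  0·1|((1?·0)*·1)*·1 — |closure| = 1 + 1 + 10 = 12 (the new accept is not ε-reachable since no branch accepts ε)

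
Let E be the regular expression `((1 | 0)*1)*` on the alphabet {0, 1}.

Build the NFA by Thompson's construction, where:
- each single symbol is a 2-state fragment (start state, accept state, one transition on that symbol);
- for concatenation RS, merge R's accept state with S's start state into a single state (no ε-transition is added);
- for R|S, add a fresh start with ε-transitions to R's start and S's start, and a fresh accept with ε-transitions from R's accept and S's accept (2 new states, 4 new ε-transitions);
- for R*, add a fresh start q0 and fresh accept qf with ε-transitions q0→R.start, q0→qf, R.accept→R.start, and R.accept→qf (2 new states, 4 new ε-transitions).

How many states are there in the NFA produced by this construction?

11

By structural recursion:
Each of the 3 symbol leaves contributes a 2-state fragment.
  1 | 0 = 6 states
  (1 | 0)* = 8 states
  (1 | 0)*1 = 9 states
  ((1 | 0)*1)* = 11 states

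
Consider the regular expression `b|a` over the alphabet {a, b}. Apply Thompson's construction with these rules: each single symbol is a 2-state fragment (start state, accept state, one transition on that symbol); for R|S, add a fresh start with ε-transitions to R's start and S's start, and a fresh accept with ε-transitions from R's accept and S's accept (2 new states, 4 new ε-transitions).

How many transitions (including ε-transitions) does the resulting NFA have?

6

Bottom-up over the parse tree:
Each of the 2 symbol leaves contributes 1 transition (1 symbol, 0 ε).
  b|a — 6 transitions (2 symbol, 4 ε)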